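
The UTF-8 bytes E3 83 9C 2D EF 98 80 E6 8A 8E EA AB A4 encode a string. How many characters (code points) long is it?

5

Byte at offset 0: 0xE3 = 11100011 → 3-byte char (#1). Advance 3.
Byte at offset 3: 0x2D = 00101101 → 1-byte char (#2). Advance 1.
Byte at offset 4: 0xEF = 11101111 → 3-byte char (#3). Advance 3.
Byte at offset 7: 0xE6 = 11100110 → 3-byte char (#4). Advance 3.
Byte at offset 10: 0xEA = 11101010 → 3-byte char (#5). Advance 3.
Reached end at offset 13 after 5 code points.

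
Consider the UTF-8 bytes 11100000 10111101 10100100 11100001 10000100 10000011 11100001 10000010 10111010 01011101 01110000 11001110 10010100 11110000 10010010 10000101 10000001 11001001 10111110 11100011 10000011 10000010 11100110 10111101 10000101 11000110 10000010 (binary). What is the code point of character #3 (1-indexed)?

Offset 0: leading byte 0xE0 = 11100000 → 3-byte char #1 = E0 BD A4.
Offset 3: leading byte 0xE1 = 11100001 → 3-byte char #2 = E1 84 83.
Offset 6: leading byte 0xE1 = 11100001 → 3-byte char #3 = E1 82 BA.
Leading byte 0xE1 = 11100001 matches 1110xxxx → 3-byte sequence.
Byte 1: 0xE1 = 11100001, payload 0001 (4 bits).
Byte 2: 0x82 = 10000010 (10xxxxxx ✓), payload 000010.
Byte 3: 0xBA = 10111010 (10xxxxxx ✓), payload 111010.
Concatenate: 0001000010111010 = 0x10BA (16 bits → U+10BA).

U+10BA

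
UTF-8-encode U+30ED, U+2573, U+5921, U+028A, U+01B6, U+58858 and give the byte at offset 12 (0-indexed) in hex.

U+30ED → 3-byte form E3 83 AD at offsets 0–2.
U+2573 → 3-byte form E2 95 B3 at offsets 3–5.
U+5921 → 3-byte form E5 A4 A1 at offsets 6–8.
U+028A → 2-byte form CA 8A at offsets 9–10.
U+01B6 → 2-byte form C6 B6 at offsets 11–12.
Offset 12 falls in char 5's range; it's byte 2 of C6 B6 = 0xB6.

0xB6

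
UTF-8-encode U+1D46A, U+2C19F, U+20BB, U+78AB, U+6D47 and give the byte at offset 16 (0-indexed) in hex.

0x87

U+1D46A → 4-byte form F0 9D 91 AA at offsets 0–3.
U+2C19F → 4-byte form F0 AC 86 9F at offsets 4–7.
U+20BB → 3-byte form E2 82 BB at offsets 8–10.
U+78AB → 3-byte form E7 A2 AB at offsets 11–13.
U+6D47 → 3-byte form E6 B5 87 at offsets 14–16.
Offset 16 falls in char 5's range; it's byte 3 of E6 B5 87 = 0x87.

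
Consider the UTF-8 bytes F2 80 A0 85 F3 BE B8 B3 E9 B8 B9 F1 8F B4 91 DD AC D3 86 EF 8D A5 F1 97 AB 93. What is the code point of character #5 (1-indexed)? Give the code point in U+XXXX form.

Offset 0: leading byte 0xF2 = 11110010 → 4-byte char #1 = F2 80 A0 85.
Offset 4: leading byte 0xF3 = 11110011 → 4-byte char #2 = F3 BE B8 B3.
Offset 8: leading byte 0xE9 = 11101001 → 3-byte char #3 = E9 B8 B9.
Offset 11: leading byte 0xF1 = 11110001 → 4-byte char #4 = F1 8F B4 91.
Offset 15: leading byte 0xDD = 11011101 → 2-byte char #5 = DD AC.
Leading byte 0xDD = 11011101 matches 110xxxxx → 2-byte sequence.
Byte 1: 0xDD = 11011101, payload 11101 (5 bits).
Byte 2: 0xAC = 10101100 (10xxxxxx ✓), payload 101100.
Concatenate: 11101101100 = 0x76C (11 bits → U+076C).

U+076C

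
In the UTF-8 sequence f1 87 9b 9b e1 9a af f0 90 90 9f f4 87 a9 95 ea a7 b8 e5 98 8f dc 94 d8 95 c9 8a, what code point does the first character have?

Offset 0: leading byte 0xF1 = 11110001 → 4-byte char #1 = F1 87 9B 9B.
Leading byte 0xF1 = 11110001 matches 11110xxx → 4-byte sequence.
Byte 1: 0xF1 = 11110001, payload 001 (3 bits).
Byte 2: 0x87 = 10000111 (10xxxxxx ✓), payload 000111.
Byte 3: 0x9B = 10011011 (10xxxxxx ✓), payload 011011.
Byte 4: 0x9B = 10011011 (10xxxxxx ✓), payload 011011.
Concatenate: 001000111011011011011 = 0x476DB (21 bits → U+476DB).

U+476DB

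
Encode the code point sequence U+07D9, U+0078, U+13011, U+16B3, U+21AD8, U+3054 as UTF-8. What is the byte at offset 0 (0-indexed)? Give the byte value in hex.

0xDF

U+07D9 → 2-byte form DF 99 at offsets 0–1.
Offset 0 falls in char 1's range; it's byte 1 of DF 99 = 0xDF.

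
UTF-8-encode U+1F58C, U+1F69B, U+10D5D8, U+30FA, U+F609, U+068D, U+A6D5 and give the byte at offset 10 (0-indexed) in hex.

U+1F58C → 4-byte form F0 9F 96 8C at offsets 0–3.
U+1F69B → 4-byte form F0 9F 9A 9B at offsets 4–7.
U+10D5D8 → 4-byte form F4 8D 97 98 at offsets 8–11.
Offset 10 falls in char 3's range; it's byte 3 of F4 8D 97 98 = 0x97.

0x97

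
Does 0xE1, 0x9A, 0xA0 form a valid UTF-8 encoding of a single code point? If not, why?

valid

Leading byte 0xE1 = 11100001 → 3-byte form.
Continuation bytes 0x9A=10011010, 0xA0=10100000 all match 10xxxxxx.
Decoded value 0x16A0 is ≥ 0x800 (shortest form) and not a surrogate.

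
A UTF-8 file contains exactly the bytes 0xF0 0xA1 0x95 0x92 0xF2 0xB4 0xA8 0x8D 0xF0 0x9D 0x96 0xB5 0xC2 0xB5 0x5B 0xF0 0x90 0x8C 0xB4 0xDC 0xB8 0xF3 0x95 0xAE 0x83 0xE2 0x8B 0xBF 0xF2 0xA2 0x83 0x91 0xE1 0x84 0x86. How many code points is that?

11

Byte at offset 0: 0xF0 = 11110000 → 4-byte char (#1). Advance 4.
Byte at offset 4: 0xF2 = 11110010 → 4-byte char (#2). Advance 4.
Byte at offset 8: 0xF0 = 11110000 → 4-byte char (#3). Advance 4.
Byte at offset 12: 0xC2 = 11000010 → 2-byte char (#4). Advance 2.
Byte at offset 14: 0x5B = 01011011 → 1-byte char (#5). Advance 1.
Byte at offset 15: 0xF0 = 11110000 → 4-byte char (#6). Advance 4.
Byte at offset 19: 0xDC = 11011100 → 2-byte char (#7). Advance 2.
Byte at offset 21: 0xF3 = 11110011 → 4-byte char (#8). Advance 4.
Byte at offset 25: 0xE2 = 11100010 → 3-byte char (#9). Advance 3.
Byte at offset 28: 0xF2 = 11110010 → 4-byte char (#10). Advance 4.
Byte at offset 32: 0xE1 = 11100001 → 3-byte char (#11). Advance 3.
Reached end at offset 35 after 11 code points.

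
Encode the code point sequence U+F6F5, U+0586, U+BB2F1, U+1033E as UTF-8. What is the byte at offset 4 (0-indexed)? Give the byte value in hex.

0x86

U+F6F5 → 3-byte form EF 9B B5 at offsets 0–2.
U+0586 → 2-byte form D6 86 at offsets 3–4.
Offset 4 falls in char 2's range; it's byte 2 of D6 86 = 0x86.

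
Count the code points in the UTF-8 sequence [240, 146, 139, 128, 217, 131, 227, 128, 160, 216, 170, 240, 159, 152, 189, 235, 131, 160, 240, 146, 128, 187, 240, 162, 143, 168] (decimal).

Byte at offset 0: 0xF0 = 11110000 → 4-byte char (#1). Advance 4.
Byte at offset 4: 0xD9 = 11011001 → 2-byte char (#2). Advance 2.
Byte at offset 6: 0xE3 = 11100011 → 3-byte char (#3). Advance 3.
Byte at offset 9: 0xD8 = 11011000 → 2-byte char (#4). Advance 2.
Byte at offset 11: 0xF0 = 11110000 → 4-byte char (#5). Advance 4.
Byte at offset 15: 0xEB = 11101011 → 3-byte char (#6). Advance 3.
Byte at offset 18: 0xF0 = 11110000 → 4-byte char (#7). Advance 4.
Byte at offset 22: 0xF0 = 11110000 → 4-byte char (#8). Advance 4.
Reached end at offset 26 after 8 code points.

8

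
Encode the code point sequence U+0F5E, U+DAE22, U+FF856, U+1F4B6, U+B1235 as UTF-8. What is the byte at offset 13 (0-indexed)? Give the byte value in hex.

U+0F5E → 3-byte form E0 BD 9E at offsets 0–2.
U+DAE22 → 4-byte form F3 9A B8 A2 at offsets 3–6.
U+FF856 → 4-byte form F3 BF A1 96 at offsets 7–10.
U+1F4B6 → 4-byte form F0 9F 92 B6 at offsets 11–14.
Offset 13 falls in char 4's range; it's byte 3 of F0 9F 92 B6 = 0x92.

0x92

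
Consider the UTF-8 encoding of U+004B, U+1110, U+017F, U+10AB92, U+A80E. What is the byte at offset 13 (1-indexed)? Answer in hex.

0x8E

1-indexed offset 13 is 0-indexed offset 12.
U+004B → 1-byte form 4B at offsets 0–0.
U+1110 → 3-byte form E1 84 90 at offsets 1–3.
U+017F → 2-byte form C5 BF at offsets 4–5.
U+10AB92 → 4-byte form F4 8A AE 92 at offsets 6–9.
U+A80E → 3-byte form EA A0 8E at offsets 10–12.
Offset 12 falls in char 5's range; it's byte 3 of EA A0 8E = 0x8E.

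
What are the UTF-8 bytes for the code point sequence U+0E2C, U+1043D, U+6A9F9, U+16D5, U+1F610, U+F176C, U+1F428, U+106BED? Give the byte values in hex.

U+0E2C: 3-byte form → E0 B8 AC.
U+1043D: 4-byte form → F0 90 90 BD.
U+6A9F9: 4-byte form → F1 AA A7 B9.
U+16D5: 3-byte form → E1 9B 95.
U+1F610: 4-byte form → F0 9F 98 90.
U+F176C: 4-byte form → F3 B1 9D AC.
U+1F428: 4-byte form → F0 9F 90 A8.
U+106BED: 4-byte form → F4 86 AF AD.
Concatenated (30 bytes): E0 B8 AC F0 90 90 BD F1 AA A7 B9 E1 9B 95 F0 9F 98 90 F3 B1 9D AC F0 9F 90 A8 F4 86 AF AD.

E0 B8 AC F0 90 90 BD F1 AA A7 B9 E1 9B 95 F0 9F 98 90 F3 B1 9D AC F0 9F 90 A8 F4 86 AF AD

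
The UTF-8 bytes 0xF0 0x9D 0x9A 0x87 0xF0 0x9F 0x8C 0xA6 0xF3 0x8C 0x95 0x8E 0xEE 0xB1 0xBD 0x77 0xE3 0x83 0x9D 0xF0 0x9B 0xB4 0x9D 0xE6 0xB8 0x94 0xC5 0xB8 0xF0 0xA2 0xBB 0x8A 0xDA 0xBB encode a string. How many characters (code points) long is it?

Byte at offset 0: 0xF0 = 11110000 → 4-byte char (#1). Advance 4.
Byte at offset 4: 0xF0 = 11110000 → 4-byte char (#2). Advance 4.
Byte at offset 8: 0xF3 = 11110011 → 4-byte char (#3). Advance 4.
Byte at offset 12: 0xEE = 11101110 → 3-byte char (#4). Advance 3.
Byte at offset 15: 0x77 = 01110111 → 1-byte char (#5). Advance 1.
Byte at offset 16: 0xE3 = 11100011 → 3-byte char (#6). Advance 3.
Byte at offset 19: 0xF0 = 11110000 → 4-byte char (#7). Advance 4.
Byte at offset 23: 0xE6 = 11100110 → 3-byte char (#8). Advance 3.
Byte at offset 26: 0xC5 = 11000101 → 2-byte char (#9). Advance 2.
Byte at offset 28: 0xF0 = 11110000 → 4-byte char (#10). Advance 4.
Byte at offset 32: 0xDA = 11011010 → 2-byte char (#11). Advance 2.
Reached end at offset 34 after 11 code points.

11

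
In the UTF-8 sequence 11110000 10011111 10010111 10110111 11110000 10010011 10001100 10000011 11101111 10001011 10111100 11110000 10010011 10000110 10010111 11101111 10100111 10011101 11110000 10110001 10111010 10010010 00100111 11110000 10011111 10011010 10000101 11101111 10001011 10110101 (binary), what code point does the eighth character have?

U+1F685

Offset 0: leading byte 0xF0 = 11110000 → 4-byte char #1 = F0 9F 97 B7.
Offset 4: leading byte 0xF0 = 11110000 → 4-byte char #2 = F0 93 8C 83.
Offset 8: leading byte 0xEF = 11101111 → 3-byte char #3 = EF 8B BC.
Offset 11: leading byte 0xF0 = 11110000 → 4-byte char #4 = F0 93 86 97.
Offset 15: leading byte 0xEF = 11101111 → 3-byte char #5 = EF A7 9D.
Offset 18: leading byte 0xF0 = 11110000 → 4-byte char #6 = F0 B1 BA 92.
Offset 22: leading byte 0x27 = 00100111 → 1-byte char #7 = 27.
Offset 23: leading byte 0xF0 = 11110000 → 4-byte char #8 = F0 9F 9A 85.
Leading byte 0xF0 = 11110000 matches 11110xxx → 4-byte sequence.
Byte 1: 0xF0 = 11110000, payload 000 (3 bits).
Byte 2: 0x9F = 10011111 (10xxxxxx ✓), payload 011111.
Byte 3: 0x9A = 10011010 (10xxxxxx ✓), payload 011010.
Byte 4: 0x85 = 10000101 (10xxxxxx ✓), payload 000101.
Concatenate: 000011111011010000101 = 0x1F685 (21 bits → U+1F685).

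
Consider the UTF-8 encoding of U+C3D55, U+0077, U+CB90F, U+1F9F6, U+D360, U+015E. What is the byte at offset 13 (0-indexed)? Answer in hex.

0xED

U+C3D55 → 4-byte form F3 83 B5 95 at offsets 0–3.
U+0077 → 1-byte form 77 at offsets 4–4.
U+CB90F → 4-byte form F3 8B A4 8F at offsets 5–8.
U+1F9F6 → 4-byte form F0 9F A7 B6 at offsets 9–12.
U+D360 → 3-byte form ED 8D A0 at offsets 13–15.
Offset 13 falls in char 5's range; it's byte 1 of ED 8D A0 = 0xED.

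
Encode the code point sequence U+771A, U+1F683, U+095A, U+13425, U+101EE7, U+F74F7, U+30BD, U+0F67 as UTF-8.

U+771A: 3-byte form → E7 9C 9A.
U+1F683: 4-byte form → F0 9F 9A 83.
U+095A: 3-byte form → E0 A5 9A.
U+13425: 4-byte form → F0 93 90 A5.
U+101EE7: 4-byte form → F4 81 BB A7.
U+F74F7: 4-byte form → F3 B7 93 B7.
U+30BD: 3-byte form → E3 82 BD.
U+0F67: 3-byte form → E0 BD A7.
Concatenated (28 bytes): E7 9C 9A F0 9F 9A 83 E0 A5 9A F0 93 90 A5 F4 81 BB A7 F3 B7 93 B7 E3 82 BD E0 BD A7.

E7 9C 9A F0 9F 9A 83 E0 A5 9A F0 93 90 A5 F4 81 BB A7 F3 B7 93 B7 E3 82 BD E0 BD A7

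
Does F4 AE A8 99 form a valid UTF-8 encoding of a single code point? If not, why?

Leading byte 0xF4 = 11110100 → 4-byte form.
Payload = 0x12EA19, which exceeds U+10FFFF, the maximum Unicode code point. (Leading bytes F5–FF, or F4 followed by ≥ 0x90, are invalid.)

invalid (encodes a value above U+10FFFF)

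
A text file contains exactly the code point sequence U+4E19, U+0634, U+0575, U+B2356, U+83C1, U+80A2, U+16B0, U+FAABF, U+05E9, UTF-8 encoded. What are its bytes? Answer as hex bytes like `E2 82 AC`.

U+4E19: 3-byte form → E4 B8 99.
U+0634: 2-byte form → D8 B4.
U+0575: 2-byte form → D5 B5.
U+B2356: 4-byte form → F2 B2 8D 96.
U+83C1: 3-byte form → E8 8F 81.
U+80A2: 3-byte form → E8 82 A2.
U+16B0: 3-byte form → E1 9A B0.
U+FAABF: 4-byte form → F3 BA AA BF.
U+05E9: 2-byte form → D7 A9.
Concatenated (26 bytes): E4 B8 99 D8 B4 D5 B5 F2 B2 8D 96 E8 8F 81 E8 82 A2 E1 9A B0 F3 BA AA BF D7 A9.

E4 B8 99 D8 B4 D5 B5 F2 B2 8D 96 E8 8F 81 E8 82 A2 E1 9A B0 F3 BA AA BF D7 A9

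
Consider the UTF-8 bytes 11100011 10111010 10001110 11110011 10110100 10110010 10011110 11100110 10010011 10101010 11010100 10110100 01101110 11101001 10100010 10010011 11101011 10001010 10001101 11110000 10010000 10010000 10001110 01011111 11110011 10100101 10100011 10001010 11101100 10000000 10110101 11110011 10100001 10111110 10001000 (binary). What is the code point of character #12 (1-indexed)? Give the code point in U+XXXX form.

Offset 0: leading byte 0xE3 = 11100011 → 3-byte char #1 = E3 BA 8E.
Offset 3: leading byte 0xF3 = 11110011 → 4-byte char #2 = F3 B4 B2 9E.
Offset 7: leading byte 0xE6 = 11100110 → 3-byte char #3 = E6 93 AA.
Offset 10: leading byte 0xD4 = 11010100 → 2-byte char #4 = D4 B4.
Offset 12: leading byte 0x6E = 01101110 → 1-byte char #5 = 6E.
Offset 13: leading byte 0xE9 = 11101001 → 3-byte char #6 = E9 A2 93.
Offset 16: leading byte 0xEB = 11101011 → 3-byte char #7 = EB 8A 8D.
Offset 19: leading byte 0xF0 = 11110000 → 4-byte char #8 = F0 90 90 8E.
Offset 23: leading byte 0x5F = 01011111 → 1-byte char #9 = 5F.
Offset 24: leading byte 0xF3 = 11110011 → 4-byte char #10 = F3 A5 A3 8A.
Offset 28: leading byte 0xEC = 11101100 → 3-byte char #11 = EC 80 B5.
Offset 31: leading byte 0xF3 = 11110011 → 4-byte char #12 = F3 A1 BE 88.
Leading byte 0xF3 = 11110011 matches 11110xxx → 4-byte sequence.
Byte 1: 0xF3 = 11110011, payload 011 (3 bits).
Byte 2: 0xA1 = 10100001 (10xxxxxx ✓), payload 100001.
Byte 3: 0xBE = 10111110 (10xxxxxx ✓), payload 111110.
Byte 4: 0x88 = 10001000 (10xxxxxx ✓), payload 001000.
Concatenate: 011100001111110001000 = 0xE1F88 (21 bits → U+E1F88).

U+E1F88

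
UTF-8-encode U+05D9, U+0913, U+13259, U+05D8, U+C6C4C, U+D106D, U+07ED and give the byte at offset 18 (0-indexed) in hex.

U+05D9 → 2-byte form D7 99 at offsets 0–1.
U+0913 → 3-byte form E0 A4 93 at offsets 2–4.
U+13259 → 4-byte form F0 93 89 99 at offsets 5–8.
U+05D8 → 2-byte form D7 98 at offsets 9–10.
U+C6C4C → 4-byte form F3 86 B1 8C at offsets 11–14.
U+D106D → 4-byte form F3 91 81 AD at offsets 15–18.
Offset 18 falls in char 6's range; it's byte 4 of F3 91 81 AD = 0xAD.

0xAD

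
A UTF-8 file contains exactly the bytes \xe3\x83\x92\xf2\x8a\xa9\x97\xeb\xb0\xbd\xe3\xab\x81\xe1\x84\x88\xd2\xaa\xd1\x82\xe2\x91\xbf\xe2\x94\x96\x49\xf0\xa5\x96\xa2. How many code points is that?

11

Byte at offset 0: 0xE3 = 11100011 → 3-byte char (#1). Advance 3.
Byte at offset 3: 0xF2 = 11110010 → 4-byte char (#2). Advance 4.
Byte at offset 7: 0xEB = 11101011 → 3-byte char (#3). Advance 3.
Byte at offset 10: 0xE3 = 11100011 → 3-byte char (#4). Advance 3.
Byte at offset 13: 0xE1 = 11100001 → 3-byte char (#5). Advance 3.
Byte at offset 16: 0xD2 = 11010010 → 2-byte char (#6). Advance 2.
Byte at offset 18: 0xD1 = 11010001 → 2-byte char (#7). Advance 2.
Byte at offset 20: 0xE2 = 11100010 → 3-byte char (#8). Advance 3.
Byte at offset 23: 0xE2 = 11100010 → 3-byte char (#9). Advance 3.
Byte at offset 26: 0x49 = 01001001 → 1-byte char (#10). Advance 1.
Byte at offset 27: 0xF0 = 11110000 → 4-byte char (#11). Advance 4.
Reached end at offset 31 after 11 code points.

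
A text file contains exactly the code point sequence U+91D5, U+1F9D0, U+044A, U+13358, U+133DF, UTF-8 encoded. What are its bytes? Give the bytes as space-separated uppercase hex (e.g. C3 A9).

U+91D5: 3-byte form → E9 87 95.
U+1F9D0: 4-byte form → F0 9F A7 90.
U+044A: 2-byte form → D1 8A.
U+13358: 4-byte form → F0 93 8D 98.
U+133DF: 4-byte form → F0 93 8F 9F.
Concatenated (17 bytes): E9 87 95 F0 9F A7 90 D1 8A F0 93 8D 98 F0 93 8F 9F.

E9 87 95 F0 9F A7 90 D1 8A F0 93 8D 98 F0 93 8F 9F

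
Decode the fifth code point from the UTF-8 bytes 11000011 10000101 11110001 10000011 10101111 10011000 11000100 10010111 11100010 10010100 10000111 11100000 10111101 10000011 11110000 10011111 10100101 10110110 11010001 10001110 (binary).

Offset 0: leading byte 0xC3 = 11000011 → 2-byte char #1 = C3 85.
Offset 2: leading byte 0xF1 = 11110001 → 4-byte char #2 = F1 83 AF 98.
Offset 6: leading byte 0xC4 = 11000100 → 2-byte char #3 = C4 97.
Offset 8: leading byte 0xE2 = 11100010 → 3-byte char #4 = E2 94 87.
Offset 11: leading byte 0xE0 = 11100000 → 3-byte char #5 = E0 BD 83.
Leading byte 0xE0 = 11100000 matches 1110xxxx → 3-byte sequence.
Byte 1: 0xE0 = 11100000, payload 0000 (4 bits).
Byte 2: 0xBD = 10111101 (10xxxxxx ✓), payload 111101.
Byte 3: 0x83 = 10000011 (10xxxxxx ✓), payload 000011.
Concatenate: 0000111101000011 = 0xF43 (16 bits → U+0F43).

U+0F43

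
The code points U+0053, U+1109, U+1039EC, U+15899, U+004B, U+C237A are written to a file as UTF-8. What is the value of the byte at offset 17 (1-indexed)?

1-indexed offset 17 is 0-indexed offset 16.
U+0053 → 1-byte form 53 at offsets 0–0.
U+1109 → 3-byte form E1 84 89 at offsets 1–3.
U+1039EC → 4-byte form F4 83 A7 AC at offsets 4–7.
U+15899 → 4-byte form F0 95 A2 99 at offsets 8–11.
U+004B → 1-byte form 4B at offsets 12–12.
U+C237A → 4-byte form F3 82 8D BA at offsets 13–16.
Offset 16 falls in char 6's range; it's byte 4 of F3 82 8D BA = 0xBA.

0xBA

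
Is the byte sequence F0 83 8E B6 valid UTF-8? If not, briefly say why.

Leading byte 0xF0 = 11110000 → 4-byte form.
Continuation bytes all match 10xxxxxx. Payload decodes to 0x33B6.
But 0x33B6 < 0x10000, the minimum for a 4-byte sequence — this is an overlong encoding.

invalid (overlong encoding)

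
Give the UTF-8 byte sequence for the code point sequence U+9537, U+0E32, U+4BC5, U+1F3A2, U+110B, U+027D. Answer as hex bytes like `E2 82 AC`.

E9 94 B7 E0 B8 B2 E4 AF 85 F0 9F 8E A2 E1 84 8B C9 BD

U+9537: 3-byte form → E9 94 B7.
U+0E32: 3-byte form → E0 B8 B2.
U+4BC5: 3-byte form → E4 AF 85.
U+1F3A2: 4-byte form → F0 9F 8E A2.
U+110B: 3-byte form → E1 84 8B.
U+027D: 2-byte form → C9 BD.
Concatenated (18 bytes): E9 94 B7 E0 B8 B2 E4 AF 85 F0 9F 8E A2 E1 84 8B C9 BD.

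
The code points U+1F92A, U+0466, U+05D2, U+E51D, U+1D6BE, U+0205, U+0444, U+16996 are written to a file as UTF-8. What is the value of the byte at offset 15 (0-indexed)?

U+1F92A → 4-byte form F0 9F A4 AA at offsets 0–3.
U+0466 → 2-byte form D1 A6 at offsets 4–5.
U+05D2 → 2-byte form D7 92 at offsets 6–7.
U+E51D → 3-byte form EE 94 9D at offsets 8–10.
U+1D6BE → 4-byte form F0 9D 9A BE at offsets 11–14.
U+0205 → 2-byte form C8 85 at offsets 15–16.
Offset 15 falls in char 6's range; it's byte 1 of C8 85 = 0xC8.

0xC8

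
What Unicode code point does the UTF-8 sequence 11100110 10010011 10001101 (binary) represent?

Leading byte 0xE6 = 11100110 matches 1110xxxx → 3-byte sequence.
Byte 1: 0xE6 = 11100110, payload 0110 (4 bits).
Byte 2: 0x93 = 10010011 (10xxxxxx ✓), payload 010011.
Byte 3: 0x8D = 10001101 (10xxxxxx ✓), payload 001101.
Concatenate: 0110010011001101 = 0x64CD (16 bits → U+64CD).

U+64CD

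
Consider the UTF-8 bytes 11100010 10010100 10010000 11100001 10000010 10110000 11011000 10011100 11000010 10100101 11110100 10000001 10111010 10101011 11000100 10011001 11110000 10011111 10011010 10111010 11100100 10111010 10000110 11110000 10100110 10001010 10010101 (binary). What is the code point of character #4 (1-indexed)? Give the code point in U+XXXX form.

Offset 0: leading byte 0xE2 = 11100010 → 3-byte char #1 = E2 94 90.
Offset 3: leading byte 0xE1 = 11100001 → 3-byte char #2 = E1 82 B0.
Offset 6: leading byte 0xD8 = 11011000 → 2-byte char #3 = D8 9C.
Offset 8: leading byte 0xC2 = 11000010 → 2-byte char #4 = C2 A5.
Leading byte 0xC2 = 11000010 matches 110xxxxx → 2-byte sequence.
Byte 1: 0xC2 = 11000010, payload 00010 (5 bits).
Byte 2: 0xA5 = 10100101 (10xxxxxx ✓), payload 100101.
Concatenate: 00010100101 = 0xA5 (11 bits → U+00A5).

U+00A5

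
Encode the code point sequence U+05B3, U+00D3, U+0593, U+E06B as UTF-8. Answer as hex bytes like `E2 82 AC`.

U+05B3: 2-byte form → D6 B3.
U+00D3: 2-byte form → C3 93.
U+0593: 2-byte form → D6 93.
U+E06B: 3-byte form → EE 81 AB.
Concatenated (9 bytes): D6 B3 C3 93 D6 93 EE 81 AB.

D6 B3 C3 93 D6 93 EE 81 AB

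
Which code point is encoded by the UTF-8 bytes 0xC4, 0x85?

Leading byte 0xC4 = 11000100 matches 110xxxxx → 2-byte sequence.
Byte 1: 0xC4 = 11000100, payload 00100 (5 bits).
Byte 2: 0x85 = 10000101 (10xxxxxx ✓), payload 000101.
Concatenate: 00100000101 = 0x105 (11 bits → U+0105).

U+0105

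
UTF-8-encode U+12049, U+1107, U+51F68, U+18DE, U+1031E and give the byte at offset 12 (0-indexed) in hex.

U+12049 → 4-byte form F0 92 81 89 at offsets 0–3.
U+1107 → 3-byte form E1 84 87 at offsets 4–6.
U+51F68 → 4-byte form F1 91 BD A8 at offsets 7–10.
U+18DE → 3-byte form E1 A3 9E at offsets 11–13.
Offset 12 falls in char 4's range; it's byte 2 of E1 A3 9E = 0xA3.

0xA3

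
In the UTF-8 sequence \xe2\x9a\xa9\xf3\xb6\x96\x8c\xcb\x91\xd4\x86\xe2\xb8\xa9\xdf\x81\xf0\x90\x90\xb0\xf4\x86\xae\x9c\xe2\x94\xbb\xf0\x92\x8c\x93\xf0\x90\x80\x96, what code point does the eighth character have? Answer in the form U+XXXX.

U+106B9C

Offset 0: leading byte 0xE2 = 11100010 → 3-byte char #1 = E2 9A A9.
Offset 3: leading byte 0xF3 = 11110011 → 4-byte char #2 = F3 B6 96 8C.
Offset 7: leading byte 0xCB = 11001011 → 2-byte char #3 = CB 91.
Offset 9: leading byte 0xD4 = 11010100 → 2-byte char #4 = D4 86.
Offset 11: leading byte 0xE2 = 11100010 → 3-byte char #5 = E2 B8 A9.
Offset 14: leading byte 0xDF = 11011111 → 2-byte char #6 = DF 81.
Offset 16: leading byte 0xF0 = 11110000 → 4-byte char #7 = F0 90 90 B0.
Offset 20: leading byte 0xF4 = 11110100 → 4-byte char #8 = F4 86 AE 9C.
Leading byte 0xF4 = 11110100 matches 11110xxx → 4-byte sequence.
Byte 1: 0xF4 = 11110100, payload 100 (3 bits).
Byte 2: 0x86 = 10000110 (10xxxxxx ✓), payload 000110.
Byte 3: 0xAE = 10101110 (10xxxxxx ✓), payload 101110.
Byte 4: 0x9C = 10011100 (10xxxxxx ✓), payload 011100.
Concatenate: 100000110101110011100 = 0x106B9C (21 bits → U+106B9C).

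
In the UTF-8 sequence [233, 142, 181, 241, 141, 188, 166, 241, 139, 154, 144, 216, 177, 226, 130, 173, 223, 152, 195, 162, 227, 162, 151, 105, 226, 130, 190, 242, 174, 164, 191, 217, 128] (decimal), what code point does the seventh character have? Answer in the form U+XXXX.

U+00E2

Offset 0: leading byte 0xE9 = 11101001 → 3-byte char #1 = E9 8E B5.
Offset 3: leading byte 0xF1 = 11110001 → 4-byte char #2 = F1 8D BC A6.
Offset 7: leading byte 0xF1 = 11110001 → 4-byte char #3 = F1 8B 9A 90.
Offset 11: leading byte 0xD8 = 11011000 → 2-byte char #4 = D8 B1.
Offset 13: leading byte 0xE2 = 11100010 → 3-byte char #5 = E2 82 AD.
Offset 16: leading byte 0xDF = 11011111 → 2-byte char #6 = DF 98.
Offset 18: leading byte 0xC3 = 11000011 → 2-byte char #7 = C3 A2.
Leading byte 0xC3 = 11000011 matches 110xxxxx → 2-byte sequence.
Byte 1: 0xC3 = 11000011, payload 00011 (5 bits).
Byte 2: 0xA2 = 10100010 (10xxxxxx ✓), payload 100010.
Concatenate: 00011100010 = 0xE2 (11 bits → U+00E2).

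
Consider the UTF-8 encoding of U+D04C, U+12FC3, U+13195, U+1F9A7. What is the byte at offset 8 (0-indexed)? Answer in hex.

U+D04C → 3-byte form ED 81 8C at offsets 0–2.
U+12FC3 → 4-byte form F0 92 BF 83 at offsets 3–6.
U+13195 → 4-byte form F0 93 86 95 at offsets 7–10.
Offset 8 falls in char 3's range; it's byte 2 of F0 93 86 95 = 0x93.

0x93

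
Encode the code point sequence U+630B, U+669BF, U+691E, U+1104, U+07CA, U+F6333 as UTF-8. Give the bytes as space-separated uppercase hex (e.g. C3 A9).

E6 8C 8B F1 A6 A6 BF E6 A4 9E E1 84 84 DF 8A F3 B6 8C B3

U+630B: 3-byte form → E6 8C 8B.
U+669BF: 4-byte form → F1 A6 A6 BF.
U+691E: 3-byte form → E6 A4 9E.
U+1104: 3-byte form → E1 84 84.
U+07CA: 2-byte form → DF 8A.
U+F6333: 4-byte form → F3 B6 8C B3.
Concatenated (19 bytes): E6 8C 8B F1 A6 A6 BF E6 A4 9E E1 84 84 DF 8A F3 B6 8C B3.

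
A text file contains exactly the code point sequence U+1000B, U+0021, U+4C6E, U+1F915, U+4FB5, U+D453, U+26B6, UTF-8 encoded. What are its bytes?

F0 90 80 8B 21 E4 B1 AE F0 9F A4 95 E4 BE B5 ED 91 93 E2 9A B6

U+1000B: 4-byte form → F0 90 80 8B.
U+0021: 1-byte form → 21.
U+4C6E: 3-byte form → E4 B1 AE.
U+1F915: 4-byte form → F0 9F A4 95.
U+4FB5: 3-byte form → E4 BE B5.
U+D453: 3-byte form → ED 91 93.
U+26B6: 3-byte form → E2 9A B6.
Concatenated (21 bytes): F0 90 80 8B 21 E4 B1 AE F0 9F A4 95 E4 BE B5 ED 91 93 E2 9A B6.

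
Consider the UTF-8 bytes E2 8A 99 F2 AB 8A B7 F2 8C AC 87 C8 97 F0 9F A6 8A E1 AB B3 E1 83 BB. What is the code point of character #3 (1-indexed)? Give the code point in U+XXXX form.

Offset 0: leading byte 0xE2 = 11100010 → 3-byte char #1 = E2 8A 99.
Offset 3: leading byte 0xF2 = 11110010 → 4-byte char #2 = F2 AB 8A B7.
Offset 7: leading byte 0xF2 = 11110010 → 4-byte char #3 = F2 8C AC 87.
Leading byte 0xF2 = 11110010 matches 11110xxx → 4-byte sequence.
Byte 1: 0xF2 = 11110010, payload 010 (3 bits).
Byte 2: 0x8C = 10001100 (10xxxxxx ✓), payload 001100.
Byte 3: 0xAC = 10101100 (10xxxxxx ✓), payload 101100.
Byte 4: 0x87 = 10000111 (10xxxxxx ✓), payload 000111.
Concatenate: 010001100101100000111 = 0x8CB07 (21 bits → U+8CB07).

U+8CB07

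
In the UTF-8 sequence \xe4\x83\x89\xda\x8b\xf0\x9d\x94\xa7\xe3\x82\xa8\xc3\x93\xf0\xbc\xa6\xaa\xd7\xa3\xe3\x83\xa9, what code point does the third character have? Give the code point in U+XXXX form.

Offset 0: leading byte 0xE4 = 11100100 → 3-byte char #1 = E4 83 89.
Offset 3: leading byte 0xDA = 11011010 → 2-byte char #2 = DA 8B.
Offset 5: leading byte 0xF0 = 11110000 → 4-byte char #3 = F0 9D 94 A7.
Leading byte 0xF0 = 11110000 matches 11110xxx → 4-byte sequence.
Byte 1: 0xF0 = 11110000, payload 000 (3 bits).
Byte 2: 0x9D = 10011101 (10xxxxxx ✓), payload 011101.
Byte 3: 0x94 = 10010100 (10xxxxxx ✓), payload 010100.
Byte 4: 0xA7 = 10100111 (10xxxxxx ✓), payload 100111.
Concatenate: 000011101010100100111 = 0x1D527 (21 bits → U+1D527).

U+1D527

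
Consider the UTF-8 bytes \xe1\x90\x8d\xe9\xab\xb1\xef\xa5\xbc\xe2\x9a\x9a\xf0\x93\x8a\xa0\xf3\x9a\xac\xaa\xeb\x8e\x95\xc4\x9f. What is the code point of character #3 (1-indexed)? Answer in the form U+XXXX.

Offset 0: leading byte 0xE1 = 11100001 → 3-byte char #1 = E1 90 8D.
Offset 3: leading byte 0xE9 = 11101001 → 3-byte char #2 = E9 AB B1.
Offset 6: leading byte 0xEF = 11101111 → 3-byte char #3 = EF A5 BC.
Leading byte 0xEF = 11101111 matches 1110xxxx → 3-byte sequence.
Byte 1: 0xEF = 11101111, payload 1111 (4 bits).
Byte 2: 0xA5 = 10100101 (10xxxxxx ✓), payload 100101.
Byte 3: 0xBC = 10111100 (10xxxxxx ✓), payload 111100.
Concatenate: 1111100101111100 = 0xF97C (16 bits → U+F97C).

U+F97C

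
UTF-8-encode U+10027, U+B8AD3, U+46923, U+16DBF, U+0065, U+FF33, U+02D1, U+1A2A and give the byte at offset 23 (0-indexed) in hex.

0xA8

U+10027 → 4-byte form F0 90 80 A7 at offsets 0–3.
U+B8AD3 → 4-byte form F2 B8 AB 93 at offsets 4–7.
U+46923 → 4-byte form F1 86 A4 A3 at offsets 8–11.
U+16DBF → 4-byte form F0 96 B6 BF at offsets 12–15.
U+0065 → 1-byte form 65 at offsets 16–16.
U+FF33 → 3-byte form EF BC B3 at offsets 17–19.
U+02D1 → 2-byte form CB 91 at offsets 20–21.
U+1A2A → 3-byte form E1 A8 AA at offsets 22–24.
Offset 23 falls in char 8's range; it's byte 2 of E1 A8 AA = 0xA8.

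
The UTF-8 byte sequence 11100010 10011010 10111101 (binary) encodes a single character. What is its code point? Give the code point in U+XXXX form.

U+26BD

Leading byte 0xE2 = 11100010 matches 1110xxxx → 3-byte sequence.
Byte 1: 0xE2 = 11100010, payload 0010 (4 bits).
Byte 2: 0x9A = 10011010 (10xxxxxx ✓), payload 011010.
Byte 3: 0xBD = 10111101 (10xxxxxx ✓), payload 111101.
Concatenate: 0010011010111101 = 0x26BD (16 bits → U+26BD).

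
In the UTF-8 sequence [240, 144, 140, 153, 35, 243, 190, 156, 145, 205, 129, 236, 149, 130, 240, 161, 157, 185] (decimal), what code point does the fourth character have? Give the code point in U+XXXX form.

U+0341

Offset 0: leading byte 0xF0 = 11110000 → 4-byte char #1 = F0 90 8C 99.
Offset 4: leading byte 0x23 = 00100011 → 1-byte char #2 = 23.
Offset 5: leading byte 0xF3 = 11110011 → 4-byte char #3 = F3 BE 9C 91.
Offset 9: leading byte 0xCD = 11001101 → 2-byte char #4 = CD 81.
Leading byte 0xCD = 11001101 matches 110xxxxx → 2-byte sequence.
Byte 1: 0xCD = 11001101, payload 01101 (5 bits).
Byte 2: 0x81 = 10000001 (10xxxxxx ✓), payload 000001.
Concatenate: 01101000001 = 0x341 (11 bits → U+0341).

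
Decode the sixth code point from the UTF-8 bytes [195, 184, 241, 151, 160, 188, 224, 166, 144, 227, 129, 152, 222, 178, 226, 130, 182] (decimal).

U+20B6

Offset 0: leading byte 0xC3 = 11000011 → 2-byte char #1 = C3 B8.
Offset 2: leading byte 0xF1 = 11110001 → 4-byte char #2 = F1 97 A0 BC.
Offset 6: leading byte 0xE0 = 11100000 → 3-byte char #3 = E0 A6 90.
Offset 9: leading byte 0xE3 = 11100011 → 3-byte char #4 = E3 81 98.
Offset 12: leading byte 0xDE = 11011110 → 2-byte char #5 = DE B2.
Offset 14: leading byte 0xE2 = 11100010 → 3-byte char #6 = E2 82 B6.
Leading byte 0xE2 = 11100010 matches 1110xxxx → 3-byte sequence.
Byte 1: 0xE2 = 11100010, payload 0010 (4 bits).
Byte 2: 0x82 = 10000010 (10xxxxxx ✓), payload 000010.
Byte 3: 0xB6 = 10110110 (10xxxxxx ✓), payload 110110.
Concatenate: 0010000010110110 = 0x20B6 (16 bits → U+20B6).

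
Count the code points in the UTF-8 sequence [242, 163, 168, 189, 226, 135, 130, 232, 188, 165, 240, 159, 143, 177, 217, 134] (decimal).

5

Byte at offset 0: 0xF2 = 11110010 → 4-byte char (#1). Advance 4.
Byte at offset 4: 0xE2 = 11100010 → 3-byte char (#2). Advance 3.
Byte at offset 7: 0xE8 = 11101000 → 3-byte char (#3). Advance 3.
Byte at offset 10: 0xF0 = 11110000 → 4-byte char (#4). Advance 4.
Byte at offset 14: 0xD9 = 11011001 → 2-byte char (#5). Advance 2.
Reached end at offset 16 after 5 code points.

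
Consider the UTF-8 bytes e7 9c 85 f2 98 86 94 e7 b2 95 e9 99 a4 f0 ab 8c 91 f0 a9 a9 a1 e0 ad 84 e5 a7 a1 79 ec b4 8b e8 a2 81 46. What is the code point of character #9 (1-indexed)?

U+0079

Offset 0: leading byte 0xE7 = 11100111 → 3-byte char #1 = E7 9C 85.
Offset 3: leading byte 0xF2 = 11110010 → 4-byte char #2 = F2 98 86 94.
Offset 7: leading byte 0xE7 = 11100111 → 3-byte char #3 = E7 B2 95.
Offset 10: leading byte 0xE9 = 11101001 → 3-byte char #4 = E9 99 A4.
Offset 13: leading byte 0xF0 = 11110000 → 4-byte char #5 = F0 AB 8C 91.
Offset 17: leading byte 0xF0 = 11110000 → 4-byte char #6 = F0 A9 A9 A1.
Offset 21: leading byte 0xE0 = 11100000 → 3-byte char #7 = E0 AD 84.
Offset 24: leading byte 0xE5 = 11100101 → 3-byte char #8 = E5 A7 A1.
Offset 27: leading byte 0x79 = 01111001 → 1-byte char #9 = 79.
Leading byte 0x79 = 01111001 matches 0xxxxxxx → 1-byte sequence.
Byte 1: 0x79 = 01111001, payload 1111001 (7 bits).
Concatenate: 1111001 = 0x79 (7 bits → U+0079).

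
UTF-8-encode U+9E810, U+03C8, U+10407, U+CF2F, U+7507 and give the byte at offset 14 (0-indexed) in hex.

U+9E810 → 4-byte form F2 9E A0 90 at offsets 0–3.
U+03C8 → 2-byte form CF 88 at offsets 4–5.
U+10407 → 4-byte form F0 90 90 87 at offsets 6–9.
U+CF2F → 3-byte form EC BC AF at offsets 10–12.
U+7507 → 3-byte form E7 94 87 at offsets 13–15.
Offset 14 falls in char 5's range; it's byte 2 of E7 94 87 = 0x94.

0x94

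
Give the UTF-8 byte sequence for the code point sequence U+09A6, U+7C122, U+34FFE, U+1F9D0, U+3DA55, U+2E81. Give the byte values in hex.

E0 A6 A6 F1 BC 84 A2 F0 B4 BF BE F0 9F A7 90 F0 BD A9 95 E2 BA 81

U+09A6: 3-byte form → E0 A6 A6.
U+7C122: 4-byte form → F1 BC 84 A2.
U+34FFE: 4-byte form → F0 B4 BF BE.
U+1F9D0: 4-byte form → F0 9F A7 90.
U+3DA55: 4-byte form → F0 BD A9 95.
U+2E81: 3-byte form → E2 BA 81.
Concatenated (22 bytes): E0 A6 A6 F1 BC 84 A2 F0 B4 BF BE F0 9F A7 90 F0 BD A9 95 E2 BA 81.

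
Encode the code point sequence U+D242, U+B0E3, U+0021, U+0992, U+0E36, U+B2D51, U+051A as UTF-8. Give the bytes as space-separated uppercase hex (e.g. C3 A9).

U+D242: 3-byte form → ED 89 82.
U+B0E3: 3-byte form → EB 83 A3.
U+0021: 1-byte form → 21.
U+0992: 3-byte form → E0 A6 92.
U+0E36: 3-byte form → E0 B8 B6.
U+B2D51: 4-byte form → F2 B2 B5 91.
U+051A: 2-byte form → D4 9A.
Concatenated (19 bytes): ED 89 82 EB 83 A3 21 E0 A6 92 E0 B8 B6 F2 B2 B5 91 D4 9A.

ED 89 82 EB 83 A3 21 E0 A6 92 E0 B8 B6 F2 B2 B5 91 D4 9A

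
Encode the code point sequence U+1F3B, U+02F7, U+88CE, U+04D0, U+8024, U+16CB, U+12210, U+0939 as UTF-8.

E1 BC BB CB B7 E8 A3 8E D3 90 E8 80 A4 E1 9B 8B F0 92 88 90 E0 A4 B9

U+1F3B: 3-byte form → E1 BC BB.
U+02F7: 2-byte form → CB B7.
U+88CE: 3-byte form → E8 A3 8E.
U+04D0: 2-byte form → D3 90.
U+8024: 3-byte form → E8 80 A4.
U+16CB: 3-byte form → E1 9B 8B.
U+12210: 4-byte form → F0 92 88 90.
U+0939: 3-byte form → E0 A4 B9.
Concatenated (23 bytes): E1 BC BB CB B7 E8 A3 8E D3 90 E8 80 A4 E1 9B 8B F0 92 88 90 E0 A4 B9.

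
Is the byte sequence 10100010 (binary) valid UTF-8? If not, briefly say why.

invalid (continuation byte with no leading byte)

Byte 0xA2 = 10100010 has the form 10xxxxxx — a continuation byte — but there is no preceding leading byte.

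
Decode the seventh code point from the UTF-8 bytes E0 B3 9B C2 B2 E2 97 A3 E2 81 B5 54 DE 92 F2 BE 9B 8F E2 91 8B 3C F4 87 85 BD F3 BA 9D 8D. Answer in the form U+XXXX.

U+BE6CF

Offset 0: leading byte 0xE0 = 11100000 → 3-byte char #1 = E0 B3 9B.
Offset 3: leading byte 0xC2 = 11000010 → 2-byte char #2 = C2 B2.
Offset 5: leading byte 0xE2 = 11100010 → 3-byte char #3 = E2 97 A3.
Offset 8: leading byte 0xE2 = 11100010 → 3-byte char #4 = E2 81 B5.
Offset 11: leading byte 0x54 = 01010100 → 1-byte char #5 = 54.
Offset 12: leading byte 0xDE = 11011110 → 2-byte char #6 = DE 92.
Offset 14: leading byte 0xF2 = 11110010 → 4-byte char #7 = F2 BE 9B 8F.
Leading byte 0xF2 = 11110010 matches 11110xxx → 4-byte sequence.
Byte 1: 0xF2 = 11110010, payload 010 (3 bits).
Byte 2: 0xBE = 10111110 (10xxxxxx ✓), payload 111110.
Byte 3: 0x9B = 10011011 (10xxxxxx ✓), payload 011011.
Byte 4: 0x8F = 10001111 (10xxxxxx ✓), payload 001111.
Concatenate: 010111110011011001111 = 0xBE6CF (21 bits → U+BE6CF).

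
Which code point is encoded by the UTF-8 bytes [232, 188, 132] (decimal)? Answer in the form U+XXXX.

U+8F04

Leading byte 0xE8 = 11101000 matches 1110xxxx → 3-byte sequence.
Byte 1: 0xE8 = 11101000, payload 1000 (4 bits).
Byte 2: 0xBC = 10111100 (10xxxxxx ✓), payload 111100.
Byte 3: 0x84 = 10000100 (10xxxxxx ✓), payload 000100.
Concatenate: 1000111100000100 = 0x8F04 (16 bits → U+8F04).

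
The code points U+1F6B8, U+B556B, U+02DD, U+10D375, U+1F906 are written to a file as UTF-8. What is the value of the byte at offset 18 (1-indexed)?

1-indexed offset 18 is 0-indexed offset 17.
U+1F6B8 → 4-byte form F0 9F 9A B8 at offsets 0–3.
U+B556B → 4-byte form F2 B5 95 AB at offsets 4–7.
U+02DD → 2-byte form CB 9D at offsets 8–9.
U+10D375 → 4-byte form F4 8D 8D B5 at offsets 10–13.
U+1F906 → 4-byte form F0 9F A4 86 at offsets 14–17.
Offset 17 falls in char 5's range; it's byte 4 of F0 9F A4 86 = 0x86.

0x86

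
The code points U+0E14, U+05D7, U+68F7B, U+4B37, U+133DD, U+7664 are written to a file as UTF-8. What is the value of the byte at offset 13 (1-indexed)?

1-indexed offset 13 is 0-indexed offset 12.
U+0E14 → 3-byte form E0 B8 94 at offsets 0–2.
U+05D7 → 2-byte form D7 97 at offsets 3–4.
U+68F7B → 4-byte form F1 A8 BD BB at offsets 5–8.
U+4B37 → 3-byte form E4 AC B7 at offsets 9–11.
U+133DD → 4-byte form F0 93 8F 9D at offsets 12–15.
Offset 12 falls in char 5's range; it's byte 1 of F0 93 8F 9D = 0xF0.

0xF0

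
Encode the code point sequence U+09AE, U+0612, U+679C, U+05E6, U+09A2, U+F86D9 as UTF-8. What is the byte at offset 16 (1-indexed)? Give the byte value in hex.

1-indexed offset 16 is 0-indexed offset 15.
U+09AE → 3-byte form E0 A6 AE at offsets 0–2.
U+0612 → 2-byte form D8 92 at offsets 3–4.
U+679C → 3-byte form E6 9E 9C at offsets 5–7.
U+05E6 → 2-byte form D7 A6 at offsets 8–9.
U+09A2 → 3-byte form E0 A6 A2 at offsets 10–12.
U+F86D9 → 4-byte form F3 B8 9B 99 at offsets 13–16.
Offset 15 falls in char 6's range; it's byte 3 of F3 B8 9B 99 = 0x9B.

0x9B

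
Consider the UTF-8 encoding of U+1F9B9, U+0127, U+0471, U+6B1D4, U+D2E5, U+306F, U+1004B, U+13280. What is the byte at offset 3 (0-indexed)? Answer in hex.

0xB9

U+1F9B9 → 4-byte form F0 9F A6 B9 at offsets 0–3.
Offset 3 falls in char 1's range; it's byte 4 of F0 9F A6 B9 = 0xB9.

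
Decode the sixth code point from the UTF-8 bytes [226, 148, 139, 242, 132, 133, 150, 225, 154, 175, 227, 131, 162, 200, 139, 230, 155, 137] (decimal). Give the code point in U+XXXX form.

U+66C9

Offset 0: leading byte 0xE2 = 11100010 → 3-byte char #1 = E2 94 8B.
Offset 3: leading byte 0xF2 = 11110010 → 4-byte char #2 = F2 84 85 96.
Offset 7: leading byte 0xE1 = 11100001 → 3-byte char #3 = E1 9A AF.
Offset 10: leading byte 0xE3 = 11100011 → 3-byte char #4 = E3 83 A2.
Offset 13: leading byte 0xC8 = 11001000 → 2-byte char #5 = C8 8B.
Offset 15: leading byte 0xE6 = 11100110 → 3-byte char #6 = E6 9B 89.
Leading byte 0xE6 = 11100110 matches 1110xxxx → 3-byte sequence.
Byte 1: 0xE6 = 11100110, payload 0110 (4 bits).
Byte 2: 0x9B = 10011011 (10xxxxxx ✓), payload 011011.
Byte 3: 0x89 = 10001001 (10xxxxxx ✓), payload 001001.
Concatenate: 0110011011001001 = 0x66C9 (16 bits → U+66C9).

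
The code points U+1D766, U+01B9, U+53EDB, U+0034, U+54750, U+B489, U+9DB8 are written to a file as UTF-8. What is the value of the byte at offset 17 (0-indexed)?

0x89

U+1D766 → 4-byte form F0 9D 9D A6 at offsets 0–3.
U+01B9 → 2-byte form C6 B9 at offsets 4–5.
U+53EDB → 4-byte form F1 93 BB 9B at offsets 6–9.
U+0034 → 1-byte form 34 at offsets 10–10.
U+54750 → 4-byte form F1 94 9D 90 at offsets 11–14.
U+B489 → 3-byte form EB 92 89 at offsets 15–17.
Offset 17 falls in char 6's range; it's byte 3 of EB 92 89 = 0x89.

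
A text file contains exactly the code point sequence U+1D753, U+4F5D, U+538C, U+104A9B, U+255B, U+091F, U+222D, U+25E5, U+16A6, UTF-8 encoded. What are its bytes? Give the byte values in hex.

U+1D753: 4-byte form → F0 9D 9D 93.
U+4F5D: 3-byte form → E4 BD 9D.
U+538C: 3-byte form → E5 8E 8C.
U+104A9B: 4-byte form → F4 84 AA 9B.
U+255B: 3-byte form → E2 95 9B.
U+091F: 3-byte form → E0 A4 9F.
U+222D: 3-byte form → E2 88 AD.
U+25E5: 3-byte form → E2 97 A5.
U+16A6: 3-byte form → E1 9A A6.
Concatenated (29 bytes): F0 9D 9D 93 E4 BD 9D E5 8E 8C F4 84 AA 9B E2 95 9B E0 A4 9F E2 88 AD E2 97 A5 E1 9A A6.

F0 9D 9D 93 E4 BD 9D E5 8E 8C F4 84 AA 9B E2 95 9B E0 A4 9F E2 88 AD E2 97 A5 E1 9A A6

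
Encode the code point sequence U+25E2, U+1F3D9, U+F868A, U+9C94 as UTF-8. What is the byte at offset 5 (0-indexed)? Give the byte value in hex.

U+25E2 → 3-byte form E2 97 A2 at offsets 0–2.
U+1F3D9 → 4-byte form F0 9F 8F 99 at offsets 3–6.
Offset 5 falls in char 2's range; it's byte 3 of F0 9F 8F 99 = 0x8F.

0x8F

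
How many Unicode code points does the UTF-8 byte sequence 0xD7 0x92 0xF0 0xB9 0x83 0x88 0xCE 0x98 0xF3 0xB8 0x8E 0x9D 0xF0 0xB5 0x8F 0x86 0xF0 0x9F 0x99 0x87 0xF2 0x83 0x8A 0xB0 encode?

Byte at offset 0: 0xD7 = 11010111 → 2-byte char (#1). Advance 2.
Byte at offset 2: 0xF0 = 11110000 → 4-byte char (#2). Advance 4.
Byte at offset 6: 0xCE = 11001110 → 2-byte char (#3). Advance 2.
Byte at offset 8: 0xF3 = 11110011 → 4-byte char (#4). Advance 4.
Byte at offset 12: 0xF0 = 11110000 → 4-byte char (#5). Advance 4.
Byte at offset 16: 0xF0 = 11110000 → 4-byte char (#6). Advance 4.
Byte at offset 20: 0xF2 = 11110010 → 4-byte char (#7). Advance 4.
Reached end at offset 24 after 7 code points.

7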